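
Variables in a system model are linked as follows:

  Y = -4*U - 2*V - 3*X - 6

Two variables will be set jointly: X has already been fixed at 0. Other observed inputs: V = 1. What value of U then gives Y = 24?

U = -8

With X held at 0:
Substituting into the Y equation gives Y = -4*U - 8.
Solve -4*U - 8 = 24: U = (24 + 8) / -4 = -8.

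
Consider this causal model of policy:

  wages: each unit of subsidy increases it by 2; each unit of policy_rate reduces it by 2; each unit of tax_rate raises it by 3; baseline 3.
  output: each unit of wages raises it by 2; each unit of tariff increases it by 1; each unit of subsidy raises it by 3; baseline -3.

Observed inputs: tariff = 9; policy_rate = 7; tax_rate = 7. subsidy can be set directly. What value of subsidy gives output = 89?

subsidy = 9

Substituting into the wages equation gives wages = 2*subsidy + 10.
output becomes 7*subsidy + 26.
Solve 7*subsidy + 26 = 89: subsidy = (89 - 26) / 7 = 9.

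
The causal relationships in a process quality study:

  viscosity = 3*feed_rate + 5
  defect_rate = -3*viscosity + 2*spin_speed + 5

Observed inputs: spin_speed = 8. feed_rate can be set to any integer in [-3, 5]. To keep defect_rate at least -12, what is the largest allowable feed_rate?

Substituting into the defect_rate equation gives defect_rate = -9*feed_rate + 6.
Require -9*feed_rate + 6 ≥ -12, so feed_rate ≤ 2.
The largest integer in [-3, 5] satisfying this is 2.

feed_rate = 2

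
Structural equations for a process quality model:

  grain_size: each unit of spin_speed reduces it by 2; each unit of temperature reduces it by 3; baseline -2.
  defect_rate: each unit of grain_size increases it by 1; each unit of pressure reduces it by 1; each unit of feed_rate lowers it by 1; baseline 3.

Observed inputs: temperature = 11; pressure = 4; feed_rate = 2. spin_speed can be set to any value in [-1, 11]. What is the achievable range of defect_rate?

-60 to -36

Substituting into the grain_size equation gives grain_size = -2*spin_speed - 35.
Substituting into the defect_rate equation gives defect_rate = -2*spin_speed - 38.
Linear in spin_speed, so extremes are at the endpoints: spin_speed = -1 gives defect_rate = -36; spin_speed = 11 gives defect_rate = -60.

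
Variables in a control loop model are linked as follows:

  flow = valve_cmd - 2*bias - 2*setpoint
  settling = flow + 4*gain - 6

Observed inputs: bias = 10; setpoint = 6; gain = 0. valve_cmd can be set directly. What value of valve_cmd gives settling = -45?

Substituting into the flow equation gives flow = valve_cmd - 32.
Substituting into the settling equation gives settling = valve_cmd - 38.
Solve valve_cmd - 38 = -45: valve_cmd = (-45 + 38) / 1 = -7.

valve_cmd = -7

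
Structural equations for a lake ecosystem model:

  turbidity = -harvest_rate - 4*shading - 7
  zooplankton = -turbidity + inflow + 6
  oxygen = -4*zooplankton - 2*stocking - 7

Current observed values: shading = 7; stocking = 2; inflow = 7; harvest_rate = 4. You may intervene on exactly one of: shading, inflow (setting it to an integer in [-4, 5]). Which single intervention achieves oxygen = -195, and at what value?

Intervening on shading: oxygen = -16*shading - 107. Reaching -195 requires shading = 11/2, not an integer.
Intervening on inflow: with other inputs at their observed values, oxygen = -4*inflow - 191. Solving for -195 gives inflow = 1, within [-4, 5].

set inflow = 1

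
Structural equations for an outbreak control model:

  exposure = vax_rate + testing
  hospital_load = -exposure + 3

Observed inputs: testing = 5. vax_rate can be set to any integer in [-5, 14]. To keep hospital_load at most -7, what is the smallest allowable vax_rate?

Substituting into the exposure equation gives exposure = vax_rate + 5.
This gives hospital_load = -vax_rate - 2.
Require -vax_rate - 2 ≤ -7, so vax_rate ≥ 5.
The smallest integer in [-5, 14] satisfying this is 5.

vax_rate = 5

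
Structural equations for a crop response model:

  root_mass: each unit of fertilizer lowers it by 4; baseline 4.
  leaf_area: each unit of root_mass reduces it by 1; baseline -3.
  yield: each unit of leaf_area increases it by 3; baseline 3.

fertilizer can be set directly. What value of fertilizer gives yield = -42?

Substituting into the leaf_area equation gives leaf_area = 4*fertilizer - 7.
So yield = 12*fertilizer - 18.
Solve 12*fertilizer - 18 = -42: fertilizer = (-42 + 18) / 12 = -2.

fertilizer = -2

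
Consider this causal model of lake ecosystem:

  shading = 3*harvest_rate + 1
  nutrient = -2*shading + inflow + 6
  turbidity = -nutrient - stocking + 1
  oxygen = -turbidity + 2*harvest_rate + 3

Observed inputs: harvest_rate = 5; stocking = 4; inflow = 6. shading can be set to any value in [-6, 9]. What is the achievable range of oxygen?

10 to 40

Intervening on shading fixes its value directly, overriding its dependence on harvest_rate.
Substituting into the nutrient equation gives nutrient = -2*shading + 12.
Substituting into the turbidity equation gives turbidity = 2*shading - 15.
Substituting into the oxygen equation gives oxygen = -2*shading + 28.
Linear in shading, so extremes are at the endpoints: shading = -6 gives oxygen = 40; shading = 9 gives oxygen = 10.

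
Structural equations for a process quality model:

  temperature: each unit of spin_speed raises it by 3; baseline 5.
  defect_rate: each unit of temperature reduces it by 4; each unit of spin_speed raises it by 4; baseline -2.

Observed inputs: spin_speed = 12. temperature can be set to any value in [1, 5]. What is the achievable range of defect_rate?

Intervening on temperature fixes its value directly, overriding its dependence on spin_speed.
Substituting into the defect_rate equation gives defect_rate = -4*temperature + 46.
Linear in temperature, so extremes are at the endpoints: temperature = 1 gives defect_rate = 42; temperature = 5 gives defect_rate = 26.

26 to 42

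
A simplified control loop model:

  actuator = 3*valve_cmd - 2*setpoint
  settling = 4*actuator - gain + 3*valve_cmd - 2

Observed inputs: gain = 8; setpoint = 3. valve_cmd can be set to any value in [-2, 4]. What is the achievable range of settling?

Substituting into the actuator equation gives actuator = 3*valve_cmd - 6.
Substituting into the settling equation gives settling = 15*valve_cmd - 34.
Linear in valve_cmd, so extremes are at the endpoints: valve_cmd = -2 gives settling = -64; valve_cmd = 4 gives settling = 26.

-64 to 26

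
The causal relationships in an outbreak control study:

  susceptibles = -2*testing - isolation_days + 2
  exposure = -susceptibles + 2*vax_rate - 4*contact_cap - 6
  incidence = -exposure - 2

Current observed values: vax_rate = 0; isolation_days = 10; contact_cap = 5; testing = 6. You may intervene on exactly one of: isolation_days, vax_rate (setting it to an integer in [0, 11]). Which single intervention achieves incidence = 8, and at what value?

Intervening on isolation_days: with other inputs at their observed values, incidence = -isolation_days + 14. Solving for 8 gives isolation_days = 6, within [0, 11].
Intervening on vax_rate: incidence = -2*vax_rate + 4. Reaching 8 requires vax_rate = -2, outside [0, 11].

set isolation_days = 6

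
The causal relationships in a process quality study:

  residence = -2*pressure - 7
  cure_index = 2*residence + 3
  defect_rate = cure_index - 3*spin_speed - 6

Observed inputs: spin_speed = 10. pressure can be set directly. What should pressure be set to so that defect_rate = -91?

Substituting into the cure_index equation gives cure_index = -4*pressure - 11.
Substituting into the defect_rate equation gives defect_rate = -4*pressure - 47.
Solve -4*pressure - 47 = -91: pressure = (-91 + 47) / -4 = 11.

pressure = 11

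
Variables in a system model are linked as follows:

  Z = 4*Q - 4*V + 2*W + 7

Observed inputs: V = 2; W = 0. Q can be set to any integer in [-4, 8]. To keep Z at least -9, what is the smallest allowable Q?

Substituting into the Z equation gives Z = 4*Q - 1.
Require 4*Q - 1 ≥ -9, so Q ≥ -2.
The smallest integer in [-4, 8] satisfying this is -2.

Q = -2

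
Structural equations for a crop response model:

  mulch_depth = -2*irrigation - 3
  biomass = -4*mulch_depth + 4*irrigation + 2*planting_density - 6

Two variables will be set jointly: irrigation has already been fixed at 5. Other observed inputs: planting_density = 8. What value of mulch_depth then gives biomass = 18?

With irrigation held at 5:
Intervening on mulch_depth fixes its value directly, overriding its dependence on irrigation.
Substituting into the biomass equation gives biomass = -4*mulch_depth + 30.
Solve -4*mulch_depth + 30 = 18: mulch_depth = (18 - 30) / -4 = 3.

mulch_depth = 3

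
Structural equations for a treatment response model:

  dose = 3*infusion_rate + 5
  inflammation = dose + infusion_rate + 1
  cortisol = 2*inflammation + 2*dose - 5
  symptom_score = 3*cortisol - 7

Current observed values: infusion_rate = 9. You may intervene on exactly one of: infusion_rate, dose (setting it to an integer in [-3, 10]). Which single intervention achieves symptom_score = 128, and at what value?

Intervening on infusion_rate: with other inputs at their observed values, symptom_score = 42*infusion_rate + 44. Solving for 128 gives infusion_rate = 2, within [-3, 10].
Intervening on dose: symptom_score = 12*dose + 38. Reaching 128 requires dose = 15/2, not an integer.

set infusion_rate = 2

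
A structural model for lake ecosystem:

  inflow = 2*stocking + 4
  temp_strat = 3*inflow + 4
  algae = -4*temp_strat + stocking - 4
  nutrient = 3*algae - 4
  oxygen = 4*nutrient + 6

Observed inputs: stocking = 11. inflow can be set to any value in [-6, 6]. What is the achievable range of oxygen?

Intervening on inflow fixes its value directly, overriding its dependence on stocking.
Substituting into the algae equation gives algae = -12*inflow - 9.
Substituting into the nutrient equation gives nutrient = -36*inflow - 31.
Substituting into the oxygen equation gives oxygen = -144*inflow - 118.
Linear in inflow, so extremes are at the endpoints: inflow = -6 gives oxygen = 746; inflow = 6 gives oxygen = -982.

-982 to 746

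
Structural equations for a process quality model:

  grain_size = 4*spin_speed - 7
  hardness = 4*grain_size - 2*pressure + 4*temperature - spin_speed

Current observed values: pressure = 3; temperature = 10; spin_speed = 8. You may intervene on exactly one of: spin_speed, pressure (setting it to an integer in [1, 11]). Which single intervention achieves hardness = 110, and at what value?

Intervening on spin_speed: hardness = 15*spin_speed + 6. Reaching 110 requires spin_speed = 104/15, not an integer.
Intervening on pressure: with other inputs at their observed values, hardness = -2*pressure + 132. Solving for 110 gives pressure = 11, within [1, 11].

set pressure = 11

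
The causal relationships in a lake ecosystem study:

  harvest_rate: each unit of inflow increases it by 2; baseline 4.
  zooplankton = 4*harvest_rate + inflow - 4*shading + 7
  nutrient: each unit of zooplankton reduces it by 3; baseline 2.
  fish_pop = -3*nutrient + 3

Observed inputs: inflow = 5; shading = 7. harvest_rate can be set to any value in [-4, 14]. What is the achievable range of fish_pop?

-291 to 357

Intervening on harvest_rate fixes its value directly, overriding its dependence on inflow.
Substituting into the zooplankton equation gives zooplankton = 4*harvest_rate - 16.
Substituting into the nutrient equation gives nutrient = -12*harvest_rate + 50.
Substituting into the fish_pop equation gives fish_pop = 36*harvest_rate - 147.
Linear in harvest_rate, so extremes are at the endpoints: harvest_rate = -4 gives fish_pop = -291; harvest_rate = 14 gives fish_pop = 357.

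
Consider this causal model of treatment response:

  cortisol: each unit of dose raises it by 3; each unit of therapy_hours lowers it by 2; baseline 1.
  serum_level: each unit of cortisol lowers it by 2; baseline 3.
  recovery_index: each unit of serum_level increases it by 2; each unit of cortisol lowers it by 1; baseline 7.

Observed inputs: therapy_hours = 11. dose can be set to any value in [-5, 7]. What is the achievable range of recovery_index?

Substituting into the cortisol equation gives cortisol = 3*dose - 21.
So serum_level = -6*dose + 45.
Substituting into the recovery_index equation gives recovery_index = -15*dose + 118.
Linear in dose, so extremes are at the endpoints: dose = -5 gives recovery_index = 193; dose = 7 gives recovery_index = 13.

13 to 193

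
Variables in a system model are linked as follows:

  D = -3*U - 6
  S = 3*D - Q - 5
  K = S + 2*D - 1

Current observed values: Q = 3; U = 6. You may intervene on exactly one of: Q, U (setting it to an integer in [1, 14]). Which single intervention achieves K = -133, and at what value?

set Q = 7

Intervening on Q: with other inputs at their observed values, K = -Q - 126. Solving for -133 gives Q = 7, within [1, 14].
Intervening on U: K = -15*U - 39. Reaching -133 requires U = 94/15, not an integer.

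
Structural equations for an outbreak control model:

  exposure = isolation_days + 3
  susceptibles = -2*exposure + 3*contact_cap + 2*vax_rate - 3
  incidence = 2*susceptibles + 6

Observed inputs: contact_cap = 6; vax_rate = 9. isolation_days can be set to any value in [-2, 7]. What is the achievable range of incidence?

32 to 68

Substituting into the susceptibles equation gives susceptibles = -2*isolation_days + 27.
incidence becomes -4*isolation_days + 60.
Linear in isolation_days, so extremes are at the endpoints: isolation_days = -2 gives incidence = 68; isolation_days = 7 gives incidence = 32.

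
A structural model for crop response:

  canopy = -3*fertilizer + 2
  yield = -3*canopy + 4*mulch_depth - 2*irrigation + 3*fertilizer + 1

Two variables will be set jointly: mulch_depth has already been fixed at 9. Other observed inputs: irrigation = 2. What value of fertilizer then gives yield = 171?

fertilizer = 12

With mulch_depth held at 9:
Substituting into the yield equation gives yield = 12*fertilizer + 27.
Solve 12*fertilizer + 27 = 171: fertilizer = (171 - 27) / 12 = 12.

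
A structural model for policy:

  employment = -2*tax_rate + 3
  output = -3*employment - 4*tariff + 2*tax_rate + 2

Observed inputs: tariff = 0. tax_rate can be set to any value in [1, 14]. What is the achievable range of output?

1 to 105

Substituting into the output equation gives output = 8*tax_rate - 7.
Linear in tax_rate, so extremes are at the endpoints: tax_rate = 1 gives output = 1; tax_rate = 14 gives output = 105.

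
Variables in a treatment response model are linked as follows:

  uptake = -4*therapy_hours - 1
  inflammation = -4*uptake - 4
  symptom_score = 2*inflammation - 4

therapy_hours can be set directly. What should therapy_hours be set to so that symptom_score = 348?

Substituting into the inflammation equation gives inflammation = 16*therapy_hours.
Substituting into the symptom_score equation gives symptom_score = 32*therapy_hours - 4.
Solve 32*therapy_hours - 4 = 348: therapy_hours = (348 + 4) / 32 = 11.

therapy_hours = 11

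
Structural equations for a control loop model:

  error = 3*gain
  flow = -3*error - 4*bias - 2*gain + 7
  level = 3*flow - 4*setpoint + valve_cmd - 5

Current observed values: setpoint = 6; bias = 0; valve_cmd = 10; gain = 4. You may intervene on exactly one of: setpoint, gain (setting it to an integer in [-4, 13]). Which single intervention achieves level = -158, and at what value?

set setpoint = 13

Intervening on setpoint: with other inputs at their observed values, level = -4*setpoint - 106. Solving for -158 gives setpoint = 13, within [-4, 13].
Intervening on gain: level = -33*gain + 2. Reaching -158 requires gain = 160/33, not an integer.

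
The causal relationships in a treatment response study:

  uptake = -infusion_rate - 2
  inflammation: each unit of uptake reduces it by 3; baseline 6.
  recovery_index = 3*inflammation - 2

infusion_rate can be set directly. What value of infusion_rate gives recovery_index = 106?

Substituting into the inflammation equation gives inflammation = 3*infusion_rate + 12.
Substituting into the recovery_index equation gives recovery_index = 9*infusion_rate + 34.
Solve 9*infusion_rate + 34 = 106: infusion_rate = (106 - 34) / 9 = 8.

infusion_rate = 8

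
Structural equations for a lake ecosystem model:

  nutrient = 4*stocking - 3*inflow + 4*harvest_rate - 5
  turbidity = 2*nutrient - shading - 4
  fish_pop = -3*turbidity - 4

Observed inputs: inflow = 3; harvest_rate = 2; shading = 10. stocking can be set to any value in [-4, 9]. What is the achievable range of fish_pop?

-142 to 170

Substituting into the nutrient equation gives nutrient = 4*stocking - 6.
This gives turbidity = 8*stocking - 26.
fish_pop becomes -24*stocking + 74.
Linear in stocking, so extremes are at the endpoints: stocking = -4 gives fish_pop = 170; stocking = 9 gives fish_pop = -142.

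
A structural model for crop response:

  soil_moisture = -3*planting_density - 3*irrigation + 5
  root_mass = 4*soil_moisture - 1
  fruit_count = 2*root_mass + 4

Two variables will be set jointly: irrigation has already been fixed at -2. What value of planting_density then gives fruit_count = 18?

With irrigation held at -2:
Substituting into the soil_moisture equation gives soil_moisture = -3*planting_density + 11.
Substituting into the root_mass equation gives root_mass = -12*planting_density + 43.
Substituting into the fruit_count equation gives fruit_count = -24*planting_density + 90.
Solve -24*planting_density + 90 = 18: planting_density = (18 - 90) / -24 = 3.

planting_density = 3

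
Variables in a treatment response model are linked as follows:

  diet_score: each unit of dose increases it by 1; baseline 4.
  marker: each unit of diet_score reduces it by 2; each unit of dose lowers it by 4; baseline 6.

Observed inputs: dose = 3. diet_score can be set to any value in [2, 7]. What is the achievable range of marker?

-20 to -10

Intervening on diet_score fixes its value directly, overriding its dependence on dose.
Substituting into the marker equation gives marker = -2*diet_score - 6.
Linear in diet_score, so extremes are at the endpoints: diet_score = 2 gives marker = -10; diet_score = 7 gives marker = -20.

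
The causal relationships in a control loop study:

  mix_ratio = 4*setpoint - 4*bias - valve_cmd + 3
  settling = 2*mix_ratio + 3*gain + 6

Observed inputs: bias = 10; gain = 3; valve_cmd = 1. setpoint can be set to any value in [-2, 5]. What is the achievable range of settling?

Substituting into the mix_ratio equation gives mix_ratio = 4*setpoint - 38.
Substituting into the settling equation gives settling = 8*setpoint - 61.
Linear in setpoint, so extremes are at the endpoints: setpoint = -2 gives settling = -77; setpoint = 5 gives settling = -21.

-77 to -21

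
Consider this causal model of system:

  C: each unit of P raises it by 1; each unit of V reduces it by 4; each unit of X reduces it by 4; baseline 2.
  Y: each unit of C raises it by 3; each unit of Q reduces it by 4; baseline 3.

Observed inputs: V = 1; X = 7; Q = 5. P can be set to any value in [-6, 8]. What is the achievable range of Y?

-125 to -83

Substituting into the C equation gives C = P - 30.
Substituting into the Y equation gives Y = 3*P - 107.
Linear in P, so extremes are at the endpoints: P = -6 gives Y = -125; P = 8 gives Y = -83.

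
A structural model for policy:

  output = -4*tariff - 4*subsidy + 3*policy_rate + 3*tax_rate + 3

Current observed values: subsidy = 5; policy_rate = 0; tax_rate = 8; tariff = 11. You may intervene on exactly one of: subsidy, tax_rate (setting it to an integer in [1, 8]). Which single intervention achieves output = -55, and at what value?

set tax_rate = 2

Intervening on subsidy: output = -4*subsidy - 17. Reaching -55 requires subsidy = 19/2, not an integer.
Intervening on tax_rate: with other inputs at their observed values, output = 3*tax_rate - 61. Solving for -55 gives tax_rate = 2, within [1, 8].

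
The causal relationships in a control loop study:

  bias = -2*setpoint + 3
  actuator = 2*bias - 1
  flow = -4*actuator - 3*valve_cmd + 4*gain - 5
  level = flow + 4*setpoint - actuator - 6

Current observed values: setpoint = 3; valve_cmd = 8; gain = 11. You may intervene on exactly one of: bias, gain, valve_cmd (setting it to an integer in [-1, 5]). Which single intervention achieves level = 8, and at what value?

set gain = -1

Intervening on bias: level = -10*bias + 26. Reaching 8 requires bias = 9/5, not an integer.
Intervening on gain: with other inputs at their observed values, level = 4*gain + 12. Solving for 8 gives gain = -1, within [-1, 5].
Intervening on valve_cmd: level = -3*valve_cmd + 80. Reaching 8 requires valve_cmd = 24, outside [-1, 5].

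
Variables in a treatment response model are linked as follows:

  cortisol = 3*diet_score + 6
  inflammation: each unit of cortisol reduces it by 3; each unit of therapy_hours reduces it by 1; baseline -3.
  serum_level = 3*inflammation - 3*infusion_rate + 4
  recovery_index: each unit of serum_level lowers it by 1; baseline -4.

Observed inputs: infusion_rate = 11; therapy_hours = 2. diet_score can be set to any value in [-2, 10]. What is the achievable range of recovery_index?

40 to 364

Substituting into the inflammation equation gives inflammation = -9*diet_score - 23.
Substituting into the serum_level equation gives serum_level = -27*diet_score - 98.
This gives recovery_index = 27*diet_score + 94.
Linear in diet_score, so extremes are at the endpoints: diet_score = -2 gives recovery_index = 40; diet_score = 10 gives recovery_index = 364.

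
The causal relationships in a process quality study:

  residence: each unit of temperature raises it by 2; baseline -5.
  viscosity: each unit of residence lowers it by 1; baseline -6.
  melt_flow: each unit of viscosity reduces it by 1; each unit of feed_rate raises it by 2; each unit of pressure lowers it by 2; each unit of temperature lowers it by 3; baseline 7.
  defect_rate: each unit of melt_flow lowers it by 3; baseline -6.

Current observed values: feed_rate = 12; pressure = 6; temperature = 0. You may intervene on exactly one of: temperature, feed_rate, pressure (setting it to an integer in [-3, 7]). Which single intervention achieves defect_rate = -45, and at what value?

Intervening on temperature: with other inputs at their observed values, defect_rate = 3*temperature - 66. Solving for -45 gives temperature = 7, within [-3, 7].
Intervening on feed_rate: defect_rate = -6*feed_rate + 6. Reaching -45 requires feed_rate = 17/2, not an integer.
Intervening on pressure: defect_rate = 6*pressure - 102. Reaching -45 requires pressure = 19/2, not an integer.

set temperature = 7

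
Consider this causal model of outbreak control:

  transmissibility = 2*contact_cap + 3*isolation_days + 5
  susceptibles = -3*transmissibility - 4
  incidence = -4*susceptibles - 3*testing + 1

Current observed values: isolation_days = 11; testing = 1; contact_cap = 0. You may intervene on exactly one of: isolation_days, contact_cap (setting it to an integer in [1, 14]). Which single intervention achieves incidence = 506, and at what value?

set isolation_days = 12

Intervening on isolation_days: with other inputs at their observed values, incidence = 36*isolation_days + 74. Solving for 506 gives isolation_days = 12, within [1, 14].
Intervening on contact_cap: incidence = 24*contact_cap + 470. Reaching 506 requires contact_cap = 3/2, not an integer.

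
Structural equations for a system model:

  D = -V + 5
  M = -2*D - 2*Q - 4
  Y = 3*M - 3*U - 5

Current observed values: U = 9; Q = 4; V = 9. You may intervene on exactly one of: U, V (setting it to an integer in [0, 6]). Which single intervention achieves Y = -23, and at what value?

set U = 2

Intervening on U: with other inputs at their observed values, Y = -3*U - 17. Solving for -23 gives U = 2, within [0, 6].
Intervening on V: Y = 6*V - 98. Reaching -23 requires V = 25/2, not an integer.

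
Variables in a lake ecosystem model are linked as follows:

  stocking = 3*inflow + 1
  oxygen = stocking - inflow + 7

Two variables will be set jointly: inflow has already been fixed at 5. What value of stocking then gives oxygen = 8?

stocking = 6

With inflow held at 5:
Intervening on stocking fixes its value directly, overriding its dependence on inflow.
Substituting into the oxygen equation gives oxygen = stocking + 2.
Solve stocking + 2 = 8: stocking = (8 - 2) / 1 = 6.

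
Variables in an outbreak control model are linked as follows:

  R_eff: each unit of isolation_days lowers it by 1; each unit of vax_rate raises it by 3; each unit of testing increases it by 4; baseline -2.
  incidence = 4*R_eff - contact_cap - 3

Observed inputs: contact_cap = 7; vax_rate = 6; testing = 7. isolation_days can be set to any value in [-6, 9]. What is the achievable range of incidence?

Substituting into the R_eff equation gives R_eff = -isolation_days + 44.
Substituting into the incidence equation gives incidence = -4*isolation_days + 166.
Linear in isolation_days, so extremes are at the endpoints: isolation_days = -6 gives incidence = 190; isolation_days = 9 gives incidence = 130.

130 to 190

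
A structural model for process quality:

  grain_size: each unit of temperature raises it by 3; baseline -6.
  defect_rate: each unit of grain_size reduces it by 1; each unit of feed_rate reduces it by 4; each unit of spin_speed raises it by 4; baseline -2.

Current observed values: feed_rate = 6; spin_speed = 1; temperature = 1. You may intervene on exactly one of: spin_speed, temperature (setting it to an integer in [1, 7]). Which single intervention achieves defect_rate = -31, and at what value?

Intervening on spin_speed: defect_rate = 4*spin_speed - 23. Reaching -31 requires spin_speed = -2, outside [1, 7].
Intervening on temperature: with other inputs at their observed values, defect_rate = -3*temperature - 16. Solving for -31 gives temperature = 5, within [1, 7].

set temperature = 5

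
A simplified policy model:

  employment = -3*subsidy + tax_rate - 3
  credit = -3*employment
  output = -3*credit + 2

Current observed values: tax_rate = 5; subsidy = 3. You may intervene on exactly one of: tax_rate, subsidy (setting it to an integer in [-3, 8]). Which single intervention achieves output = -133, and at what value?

set tax_rate = -3

Intervening on tax_rate: with other inputs at their observed values, output = 9*tax_rate - 106. Solving for -133 gives tax_rate = -3, within [-3, 8].
Intervening on subsidy: output = -27*subsidy + 20. Reaching -133 requires subsidy = 17/3, not an integer.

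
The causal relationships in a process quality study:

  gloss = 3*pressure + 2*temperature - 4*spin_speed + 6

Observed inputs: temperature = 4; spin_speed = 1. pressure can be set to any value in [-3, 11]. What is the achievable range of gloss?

Substituting into the gloss equation gives gloss = 3*pressure + 10.
Linear in pressure, so extremes are at the endpoints: pressure = -3 gives gloss = 1; pressure = 11 gives gloss = 43.

1 to 43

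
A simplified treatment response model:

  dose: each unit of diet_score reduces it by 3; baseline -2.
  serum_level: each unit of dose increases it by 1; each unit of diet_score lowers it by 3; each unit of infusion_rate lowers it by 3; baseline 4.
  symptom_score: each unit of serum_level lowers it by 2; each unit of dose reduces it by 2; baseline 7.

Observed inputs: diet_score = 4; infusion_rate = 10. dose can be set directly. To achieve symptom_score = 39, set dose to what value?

dose = 11

Intervening on dose fixes its value directly, overriding its dependence on diet_score.
Substituting into the serum_level equation gives serum_level = dose - 38.
So symptom_score = -4*dose + 83.
Solve -4*dose + 83 = 39: dose = (39 - 83) / -4 = 11.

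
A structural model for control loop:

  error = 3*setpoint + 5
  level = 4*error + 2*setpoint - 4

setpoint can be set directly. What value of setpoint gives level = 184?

Substituting into the level equation gives level = 14*setpoint + 16.
Solve 14*setpoint + 16 = 184: setpoint = (184 - 16) / 14 = 12.

setpoint = 12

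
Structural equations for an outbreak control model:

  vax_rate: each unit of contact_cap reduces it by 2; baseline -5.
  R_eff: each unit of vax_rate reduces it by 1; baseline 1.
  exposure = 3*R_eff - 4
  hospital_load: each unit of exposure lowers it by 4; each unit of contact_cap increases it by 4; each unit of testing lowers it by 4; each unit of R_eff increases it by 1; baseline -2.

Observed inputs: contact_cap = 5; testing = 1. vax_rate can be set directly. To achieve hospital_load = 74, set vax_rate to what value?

Intervening on vax_rate fixes its value directly, overriding its dependence on contact_cap.
Substituting into the exposure equation gives exposure = -3*vax_rate - 1.
Substituting into the hospital_load equation gives hospital_load = 11*vax_rate + 19.
Solve 11*vax_rate + 19 = 74: vax_rate = (74 - 19) / 11 = 5.

vax_rate = 5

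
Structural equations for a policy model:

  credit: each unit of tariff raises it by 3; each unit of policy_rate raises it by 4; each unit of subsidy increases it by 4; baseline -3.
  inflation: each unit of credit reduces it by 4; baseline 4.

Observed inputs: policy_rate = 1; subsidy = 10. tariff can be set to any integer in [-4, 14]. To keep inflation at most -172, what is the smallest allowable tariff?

Substituting into the credit equation gives credit = 3*tariff + 41.
This gives inflation = -12*tariff - 160.
Require -12*tariff - 160 ≤ -172, so tariff ≥ 1.
The smallest integer in [-4, 14] satisfying this is 1.

tariff = 1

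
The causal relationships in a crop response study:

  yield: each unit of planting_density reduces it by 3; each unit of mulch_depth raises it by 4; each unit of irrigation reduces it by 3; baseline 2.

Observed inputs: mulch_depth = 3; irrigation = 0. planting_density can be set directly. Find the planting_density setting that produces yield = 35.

planting_density = -7

Substituting into the yield equation gives yield = -3*planting_density + 14.
Solve -3*planting_density + 14 = 35: planting_density = (35 - 14) / -3 = -7.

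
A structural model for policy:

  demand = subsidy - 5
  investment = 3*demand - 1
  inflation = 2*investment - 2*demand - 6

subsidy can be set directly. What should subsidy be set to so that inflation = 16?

Substituting into the investment equation gives investment = 3*subsidy - 16.
Substituting into the inflation equation gives inflation = 4*subsidy - 28.
Solve 4*subsidy - 28 = 16: subsidy = (16 + 28) / 4 = 11.

subsidy = 11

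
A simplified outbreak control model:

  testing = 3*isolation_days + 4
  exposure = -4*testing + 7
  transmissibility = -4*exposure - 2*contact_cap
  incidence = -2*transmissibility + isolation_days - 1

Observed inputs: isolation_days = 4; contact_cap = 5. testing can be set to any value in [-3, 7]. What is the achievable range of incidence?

-145 to 175

Intervening on testing fixes its value directly, overriding its dependence on isolation_days.
Substituting into the transmissibility equation gives transmissibility = 16*testing - 38.
Substituting into the incidence equation gives incidence = -32*testing + 79.
Linear in testing, so extremes are at the endpoints: testing = -3 gives incidence = 175; testing = 7 gives incidence = -145.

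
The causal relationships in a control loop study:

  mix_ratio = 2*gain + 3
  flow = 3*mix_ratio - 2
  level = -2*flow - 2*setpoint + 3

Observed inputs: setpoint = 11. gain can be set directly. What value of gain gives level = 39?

Substituting into the flow equation gives flow = 6*gain + 7.
Substituting into the level equation gives level = -12*gain - 33.
Solve -12*gain - 33 = 39: gain = (39 + 33) / -12 = -6.

gain = -6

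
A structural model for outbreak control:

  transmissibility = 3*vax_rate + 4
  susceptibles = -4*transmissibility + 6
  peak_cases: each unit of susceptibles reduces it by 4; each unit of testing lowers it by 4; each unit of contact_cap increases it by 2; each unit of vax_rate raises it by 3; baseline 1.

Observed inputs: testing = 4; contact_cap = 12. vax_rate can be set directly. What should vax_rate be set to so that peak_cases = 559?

Substituting into the susceptibles equation gives susceptibles = -12*vax_rate - 10.
Substituting into the peak_cases equation gives peak_cases = 51*vax_rate + 49.
Solve 51*vax_rate + 49 = 559: vax_rate = (559 - 49) / 51 = 10.

vax_rate = 10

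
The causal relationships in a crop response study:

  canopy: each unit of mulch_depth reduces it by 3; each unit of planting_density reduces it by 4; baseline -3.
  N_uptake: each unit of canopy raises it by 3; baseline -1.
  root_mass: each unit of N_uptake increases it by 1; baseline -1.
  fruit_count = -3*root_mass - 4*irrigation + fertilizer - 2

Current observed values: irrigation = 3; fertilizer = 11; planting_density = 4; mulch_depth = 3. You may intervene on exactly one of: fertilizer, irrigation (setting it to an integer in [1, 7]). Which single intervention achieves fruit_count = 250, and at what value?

Intervening on fertilizer: with other inputs at their observed values, fruit_count = fertilizer + 244. Solving for 250 gives fertilizer = 6, within [1, 7].
Intervening on irrigation: fruit_count = -4*irrigation + 267. Reaching 250 requires irrigation = 17/4, not an integer.

set fertilizer = 6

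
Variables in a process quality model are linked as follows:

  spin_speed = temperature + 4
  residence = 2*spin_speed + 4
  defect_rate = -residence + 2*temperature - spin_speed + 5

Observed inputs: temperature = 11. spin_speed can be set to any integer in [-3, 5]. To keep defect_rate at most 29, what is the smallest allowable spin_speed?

Intervening on spin_speed fixes its value directly, overriding its dependence on temperature.
Substituting into the defect_rate equation gives defect_rate = -3*spin_speed + 23.
Require -3*spin_speed + 23 ≤ 29, so spin_speed ≥ -2.
The smallest integer in [-3, 5] satisfying this is -2.

spin_speed = -2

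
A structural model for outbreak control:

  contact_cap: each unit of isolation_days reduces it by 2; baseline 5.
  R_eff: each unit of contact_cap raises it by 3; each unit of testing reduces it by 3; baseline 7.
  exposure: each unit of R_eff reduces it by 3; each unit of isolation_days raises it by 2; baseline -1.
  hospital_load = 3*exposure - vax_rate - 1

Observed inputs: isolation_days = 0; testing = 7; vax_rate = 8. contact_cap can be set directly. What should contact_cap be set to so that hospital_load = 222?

contact_cap = -4

Intervening on contact_cap fixes its value directly, overriding its dependence on isolation_days.
Substituting into the R_eff equation gives R_eff = 3*contact_cap - 14.
So exposure = -9*contact_cap + 41.
Substituting into the hospital_load equation gives hospital_load = -27*contact_cap + 114.
Solve -27*contact_cap + 114 = 222: contact_cap = (222 - 114) / -27 = -4.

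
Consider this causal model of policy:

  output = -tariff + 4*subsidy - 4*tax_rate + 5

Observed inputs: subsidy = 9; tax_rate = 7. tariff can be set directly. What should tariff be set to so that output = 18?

Substituting into the output equation gives output = -tariff + 13.
Solve -tariff + 13 = 18: tariff = (18 - 13) / -1 = -5.

tariff = -5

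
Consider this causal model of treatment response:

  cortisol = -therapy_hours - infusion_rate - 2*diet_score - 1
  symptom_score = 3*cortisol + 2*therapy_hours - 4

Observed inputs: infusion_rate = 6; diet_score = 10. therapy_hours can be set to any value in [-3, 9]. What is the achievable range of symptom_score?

Substituting into the cortisol equation gives cortisol = -therapy_hours - 27.
So symptom_score = -therapy_hours - 85.
Linear in therapy_hours, so extremes are at the endpoints: therapy_hours = -3 gives symptom_score = -82; therapy_hours = 9 gives symptom_score = -94.

-94 to -82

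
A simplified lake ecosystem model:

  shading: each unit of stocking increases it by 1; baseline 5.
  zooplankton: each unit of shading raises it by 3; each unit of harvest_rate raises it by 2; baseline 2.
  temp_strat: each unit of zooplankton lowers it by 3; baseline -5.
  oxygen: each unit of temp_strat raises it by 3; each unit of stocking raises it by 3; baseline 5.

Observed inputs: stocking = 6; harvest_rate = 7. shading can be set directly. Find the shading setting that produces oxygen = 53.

Intervening on shading fixes its value directly, overriding its dependence on stocking.
Substituting into the zooplankton equation gives zooplankton = 3*shading + 16.
This gives temp_strat = -9*shading - 53.
Substituting into the oxygen equation gives oxygen = -27*shading - 136.
Solve -27*shading - 136 = 53: shading = (53 + 136) / -27 = -7.

shading = -7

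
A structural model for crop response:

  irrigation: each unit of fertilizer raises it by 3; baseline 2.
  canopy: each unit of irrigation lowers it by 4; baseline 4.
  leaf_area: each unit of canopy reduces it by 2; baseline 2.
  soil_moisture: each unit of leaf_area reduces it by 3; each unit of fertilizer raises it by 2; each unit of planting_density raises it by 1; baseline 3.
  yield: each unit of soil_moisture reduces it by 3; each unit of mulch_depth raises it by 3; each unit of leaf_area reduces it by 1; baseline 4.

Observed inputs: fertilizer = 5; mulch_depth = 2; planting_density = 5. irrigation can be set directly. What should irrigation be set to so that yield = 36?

irrigation = 2

Intervening on irrigation fixes its value directly, overriding its dependence on fertilizer.
Substituting into the leaf_area equation gives leaf_area = 8*irrigation - 6.
Substituting into the soil_moisture equation gives soil_moisture = -24*irrigation + 36.
Substituting into the yield equation gives yield = 64*irrigation - 92.
Solve 64*irrigation - 92 = 36: irrigation = (36 + 92) / 64 = 2.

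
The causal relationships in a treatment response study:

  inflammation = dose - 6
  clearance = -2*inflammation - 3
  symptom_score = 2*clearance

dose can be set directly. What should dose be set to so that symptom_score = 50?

dose = -8

Substituting into the clearance equation gives clearance = -2*dose + 9.
Substituting into the symptom_score equation gives symptom_score = -4*dose + 18.
Solve -4*dose + 18 = 50: dose = (50 - 18) / -4 = -8.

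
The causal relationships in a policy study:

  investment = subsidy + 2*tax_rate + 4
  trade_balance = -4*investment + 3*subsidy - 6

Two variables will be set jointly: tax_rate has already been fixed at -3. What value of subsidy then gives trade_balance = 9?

With tax_rate held at -3:
Substituting into the investment equation gives investment = subsidy - 2.
Substituting into the trade_balance equation gives trade_balance = -subsidy + 2.
Solve -subsidy + 2 = 9: subsidy = (9 - 2) / -1 = -7.

subsidy = -7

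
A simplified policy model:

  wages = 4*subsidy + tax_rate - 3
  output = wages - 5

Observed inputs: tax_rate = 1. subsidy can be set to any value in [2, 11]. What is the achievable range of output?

Substituting into the wages equation gives wages = 4*subsidy - 2.
Substituting into the output equation gives output = 4*subsidy - 7.
Linear in subsidy, so extremes are at the endpoints: subsidy = 2 gives output = 1; subsidy = 11 gives output = 37.

1 to 37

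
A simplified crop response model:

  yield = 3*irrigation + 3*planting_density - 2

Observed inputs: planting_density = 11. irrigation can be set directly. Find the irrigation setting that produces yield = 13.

Substituting into the yield equation gives yield = 3*irrigation + 31.
Solve 3*irrigation + 31 = 13: irrigation = (13 - 31) / 3 = -6.

irrigation = -6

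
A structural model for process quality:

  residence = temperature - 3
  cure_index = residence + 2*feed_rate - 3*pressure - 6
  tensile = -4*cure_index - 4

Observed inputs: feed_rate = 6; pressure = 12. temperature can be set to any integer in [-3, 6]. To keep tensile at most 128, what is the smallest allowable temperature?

Substituting into the cure_index equation gives cure_index = temperature - 33.
Substituting into the tensile equation gives tensile = -4*temperature + 128.
Require -4*temperature + 128 ≤ 128, so temperature ≥ 0.
The smallest integer in [-3, 6] satisfying this is 0.

temperature = 0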